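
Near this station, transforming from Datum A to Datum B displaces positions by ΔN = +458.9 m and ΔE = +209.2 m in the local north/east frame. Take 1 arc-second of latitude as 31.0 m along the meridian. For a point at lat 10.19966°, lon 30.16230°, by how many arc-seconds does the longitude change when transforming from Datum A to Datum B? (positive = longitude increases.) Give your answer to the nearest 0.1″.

Δλ = 6.9″

At latitude 10.19966°, cos φ = 0.984197.
1″ of longitude at this latitude = 31.00 × cos φ = 30.5101 m, so Δλ = 209.2 / 30.5101 = 6.857″.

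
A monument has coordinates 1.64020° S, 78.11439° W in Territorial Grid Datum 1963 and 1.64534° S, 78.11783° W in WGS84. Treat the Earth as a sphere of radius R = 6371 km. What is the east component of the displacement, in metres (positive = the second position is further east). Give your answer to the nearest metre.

ΔE = -382 m

Δφ = -1.64534° − -1.64020° = -0.00514°; Δλ = -78.11783° − -78.11439° = -0.00344°.
1° along a meridian = πR/180 = 111195 m.
ΔN = Δφ × 111195 = -571.5 m; ΔE = Δλ × 111195 × cos(-1.64020°) = -0.00344 × 111195 × 0.999590 = -382.4 m.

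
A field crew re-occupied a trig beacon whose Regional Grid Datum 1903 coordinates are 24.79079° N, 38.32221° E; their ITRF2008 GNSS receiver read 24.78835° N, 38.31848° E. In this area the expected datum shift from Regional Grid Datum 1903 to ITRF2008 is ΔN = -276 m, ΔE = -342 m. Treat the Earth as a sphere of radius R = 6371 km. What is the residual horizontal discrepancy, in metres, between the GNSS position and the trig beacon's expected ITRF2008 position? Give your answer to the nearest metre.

35 m

Observed coordinate differences: Δφ = -0.00244°, Δλ = -0.00373°.
Converting to metres (1° lat = 111195 m, cos φ = 0.907845): observed ΔN = -271.3 m, observed ΔE = -376.5 m.
Subtracting the expected shift leaves a residual of -271.3 − (-276) = 4.7 m north and -376.5 − (-342) = -34.5 m east.
Residual distance = √(4.7² + (-34.5)²) = 34.9 m.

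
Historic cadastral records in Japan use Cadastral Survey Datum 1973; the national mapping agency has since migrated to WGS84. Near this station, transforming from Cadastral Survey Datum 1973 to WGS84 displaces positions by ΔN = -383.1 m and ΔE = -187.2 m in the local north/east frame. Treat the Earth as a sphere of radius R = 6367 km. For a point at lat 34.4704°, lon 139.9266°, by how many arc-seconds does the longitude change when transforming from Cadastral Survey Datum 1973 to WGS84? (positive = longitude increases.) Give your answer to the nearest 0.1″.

At latitude 34.4704°, cos φ = 0.824419.
One radian of longitude at latitude φ spans R cos φ, so Δλ = ΔE / (R cos φ) = -187.2 / (6367000 × 0.824419) = -3.5663e-05 rad = -7.356″.

Δλ = -7.4″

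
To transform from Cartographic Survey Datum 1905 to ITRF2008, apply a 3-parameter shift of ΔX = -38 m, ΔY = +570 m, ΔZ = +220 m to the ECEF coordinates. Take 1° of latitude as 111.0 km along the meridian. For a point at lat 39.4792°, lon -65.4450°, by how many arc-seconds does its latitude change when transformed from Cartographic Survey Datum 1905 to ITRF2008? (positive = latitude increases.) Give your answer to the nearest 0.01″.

sin φ = 0.635798, cos φ = 0.771855, sin λ = -0.909563, cos λ = 0.415567.
North component: ΔN = −sin φ cos λ·ΔX − sin φ sin λ·ΔY + cos φ·ΔZ = −(0.635798)(0.415567)(-38) − (0.635798)(-0.909563)(570) + (0.771855)(220) = 509.48 m.
1° of latitude spans 111000 m, so Δφ = 509.48 / 111000 × 3600 = 16.524″.

Δφ = 16.52″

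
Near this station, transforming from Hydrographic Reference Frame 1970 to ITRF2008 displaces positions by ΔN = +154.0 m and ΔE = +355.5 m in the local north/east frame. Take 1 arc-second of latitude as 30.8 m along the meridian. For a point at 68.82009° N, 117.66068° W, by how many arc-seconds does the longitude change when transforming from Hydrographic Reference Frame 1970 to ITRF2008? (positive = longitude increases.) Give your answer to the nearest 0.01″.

At latitude 68.82009°, cos φ = 0.361298.
1″ of longitude at this latitude = 30.80 × cos φ = 11.1280 m, so Δλ = 355.5 / 11.1280 = 31.947″.

Δλ = 31.95″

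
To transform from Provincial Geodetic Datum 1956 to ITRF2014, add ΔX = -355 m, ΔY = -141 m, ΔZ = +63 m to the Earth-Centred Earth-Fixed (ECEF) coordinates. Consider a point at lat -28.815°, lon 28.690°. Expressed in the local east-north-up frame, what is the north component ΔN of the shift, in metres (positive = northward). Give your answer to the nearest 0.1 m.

At φ = -28.815°, λ = 28.690°: sin φ = -0.481983, cos φ = 0.876181, sin λ = 0.480070, cos λ = 0.877230.
ΔN = −sin φ cos λ·ΔX − sin φ sin λ·ΔY + cos φ·ΔZ = −(-0.481983)(0.877230)(-355) − (-0.481983)(0.480070)(-141) + (0.876181)(63) = -127.52 m.

ΔN = -127.5 m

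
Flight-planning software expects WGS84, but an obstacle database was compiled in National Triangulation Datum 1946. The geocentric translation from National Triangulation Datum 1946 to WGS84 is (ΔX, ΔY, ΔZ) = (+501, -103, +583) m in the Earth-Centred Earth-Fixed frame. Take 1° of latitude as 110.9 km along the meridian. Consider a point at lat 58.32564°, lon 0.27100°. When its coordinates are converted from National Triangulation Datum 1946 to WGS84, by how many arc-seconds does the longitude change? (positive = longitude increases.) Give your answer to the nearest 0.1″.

sin φ = 0.851046, cos φ = 0.525091, sin λ = 0.004730, cos λ = 0.999989.
East component: ΔE = −sin λ·ΔX + cos λ·ΔY = −(0.004730)(501) + (0.999989)(-103) = -105.37 m.
1° of latitude spans 110900 m; at latitude φ, 1° of longitude spans that × cos φ = 58232.6 m, so Δλ = -105.37 / 58232.6 × 3600 = -6.514″.

Δλ = -6.5″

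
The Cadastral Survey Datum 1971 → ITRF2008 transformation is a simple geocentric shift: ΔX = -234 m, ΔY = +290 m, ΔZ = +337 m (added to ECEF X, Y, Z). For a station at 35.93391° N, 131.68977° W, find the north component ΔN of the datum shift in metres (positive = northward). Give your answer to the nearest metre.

At φ = 35.93391°, λ = -131.68977°: sin φ = 0.586852, cos φ = 0.809694, sin λ = -0.746757, cos λ = -0.665097.
ΔN = −sin φ cos λ·ΔX − sin φ sin λ·ΔY + cos φ·ΔZ = −(0.586852)(-0.665097)(-234) − (0.586852)(-0.746757)(290) + (0.809694)(337) = 308.62 m.

ΔN = 309 m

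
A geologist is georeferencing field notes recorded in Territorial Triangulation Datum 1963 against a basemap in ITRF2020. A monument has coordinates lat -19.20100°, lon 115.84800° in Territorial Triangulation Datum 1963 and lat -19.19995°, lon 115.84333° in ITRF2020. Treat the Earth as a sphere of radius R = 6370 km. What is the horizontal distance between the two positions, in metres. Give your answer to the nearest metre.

504 m

Δφ = -19.19995° − -19.20100° = +0.00105°; Δλ = 115.84333° − 115.84800° = -0.00467°.
1° along a meridian = πR/180 = 111177 m.
ΔN = Δφ × 111177 = 116.7 m; ΔE = Δλ × 111177 × cos(-19.20100°) = -0.00467 × 111177 × 0.944371 = -490.3 m.
Distance = √(ΔE² + ΔN²) = √((-490.3)² + 116.7²) = 504.0 m.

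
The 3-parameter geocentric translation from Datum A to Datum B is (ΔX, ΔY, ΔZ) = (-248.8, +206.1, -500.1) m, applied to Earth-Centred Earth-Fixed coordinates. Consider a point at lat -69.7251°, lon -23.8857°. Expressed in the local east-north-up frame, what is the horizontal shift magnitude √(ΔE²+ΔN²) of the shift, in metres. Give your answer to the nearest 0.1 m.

473.2 m

At φ = -69.7251°, λ = -23.8857°: sin φ = -0.938041, cos φ = 0.346525, sin λ = -0.404913, cos λ = 0.914355.
ΔE = −sin λ·ΔX + cos λ·ΔY = −(-0.404913)·(-248.8) + (0.914355)·(206.1) = 87.71 m.
ΔN = −sin φ cos λ·ΔX − sin φ sin λ·ΔY + cos φ·ΔZ = −(-0.938041)(0.914355)(-248.8) − (-0.938041)(-0.404913)(206.1) + (0.346525)(-500.1) = -464.98 m.
Horizontal magnitude = √(ΔE² + ΔN²) = √(87.71² + (-464.98)²) = 473.17 m.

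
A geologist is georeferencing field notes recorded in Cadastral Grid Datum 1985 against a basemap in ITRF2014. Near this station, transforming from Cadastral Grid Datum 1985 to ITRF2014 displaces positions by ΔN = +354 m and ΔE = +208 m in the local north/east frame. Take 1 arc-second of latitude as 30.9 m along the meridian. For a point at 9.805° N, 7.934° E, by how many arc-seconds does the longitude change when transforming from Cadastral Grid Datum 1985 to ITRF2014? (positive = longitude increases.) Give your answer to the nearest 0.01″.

Δλ = 6.83″

At latitude 9.805°, cos φ = 0.985393.
1″ of longitude at this latitude = 30.90 × cos φ = 30.4486 m, so Δλ = 208.0 / 30.4486 = 6.831″.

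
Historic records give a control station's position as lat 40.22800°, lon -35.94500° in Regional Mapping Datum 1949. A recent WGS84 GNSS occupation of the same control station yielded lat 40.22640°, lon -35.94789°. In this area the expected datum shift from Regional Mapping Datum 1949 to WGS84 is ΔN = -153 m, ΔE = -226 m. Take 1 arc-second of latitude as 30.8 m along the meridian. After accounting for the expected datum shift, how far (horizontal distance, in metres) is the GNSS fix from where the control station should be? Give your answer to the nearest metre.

Observed coordinate differences: Δφ = -0.00160°, Δλ = -0.00289°.
Converting to metres (1° lat = 110880 m, cos φ = 0.763481): observed ΔN = -177.4 m, observed ΔE = -244.7 m.
Subtracting the expected shift leaves a residual of -177.4 − (-153) = -24.4 m north and -244.7 − (-226) = -18.7 m east.
Residual distance = √((-24.4)² + (-18.7)²) = 30.7 m.

31 m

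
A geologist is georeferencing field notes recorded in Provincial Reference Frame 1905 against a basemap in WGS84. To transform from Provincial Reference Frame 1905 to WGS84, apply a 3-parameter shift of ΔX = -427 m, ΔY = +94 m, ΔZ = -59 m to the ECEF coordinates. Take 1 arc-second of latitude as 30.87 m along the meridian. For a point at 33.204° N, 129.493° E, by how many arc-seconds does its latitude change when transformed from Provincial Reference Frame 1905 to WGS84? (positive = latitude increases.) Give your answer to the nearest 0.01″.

sin φ = 0.547622, cos φ = 0.836726, sin λ = 0.771702, cos λ = -0.635984.
North component: ΔN = −sin φ cos λ·ΔX − sin φ sin λ·ΔY + cos φ·ΔZ = −(0.547622)(-0.635984)(-427) − (0.547622)(0.771702)(94) + (0.836726)(-59) = -237.81 m.
1° of latitude spans 3600 × 30.87 = 111132 m, so Δφ = -237.81 / 111132 × 3600 = -7.703″.

Δφ = -7.70″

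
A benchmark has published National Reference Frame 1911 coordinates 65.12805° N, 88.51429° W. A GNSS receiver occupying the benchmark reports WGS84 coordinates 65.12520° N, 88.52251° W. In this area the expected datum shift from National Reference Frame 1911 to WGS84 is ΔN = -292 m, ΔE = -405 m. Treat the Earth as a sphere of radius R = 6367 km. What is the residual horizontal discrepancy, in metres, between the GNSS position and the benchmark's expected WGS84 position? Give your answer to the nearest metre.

32 m

Observed coordinate differences: Δφ = -0.00285°, Δλ = -0.00822°.
Converting to metres (1° lat = 111125 m, cos φ = 0.420592): observed ΔN = -316.7 m, observed ΔE = -384.2 m.
Subtracting the expected shift leaves a residual of -316.7 − (-292) = -24.7 m north and -384.2 − (-405) = 20.8 m east.
Residual distance = √((-24.7)² + 20.8²) = 32.3 m.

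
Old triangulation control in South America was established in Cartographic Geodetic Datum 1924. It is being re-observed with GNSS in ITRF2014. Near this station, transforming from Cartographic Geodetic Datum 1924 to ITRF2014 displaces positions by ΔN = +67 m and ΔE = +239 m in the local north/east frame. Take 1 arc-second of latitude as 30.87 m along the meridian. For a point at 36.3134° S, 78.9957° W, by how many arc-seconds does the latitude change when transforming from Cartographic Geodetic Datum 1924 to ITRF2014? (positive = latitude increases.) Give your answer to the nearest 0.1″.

Δφ = 2.2″

1″ of latitude = 30.87 m, so Δφ = 67.0 / 30.87 = 2.170″.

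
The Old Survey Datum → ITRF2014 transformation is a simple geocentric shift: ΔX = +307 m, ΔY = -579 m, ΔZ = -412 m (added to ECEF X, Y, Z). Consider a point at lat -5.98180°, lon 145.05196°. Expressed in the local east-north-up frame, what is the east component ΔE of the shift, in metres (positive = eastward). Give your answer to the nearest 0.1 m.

ΔE = 298.7 m

The local east axis at (φ, λ) is (−sin λ, cos λ, 0), so ΔE = −sin(145.05196°)·307 + cos(145.05196°)·(-579) = 298.73 m.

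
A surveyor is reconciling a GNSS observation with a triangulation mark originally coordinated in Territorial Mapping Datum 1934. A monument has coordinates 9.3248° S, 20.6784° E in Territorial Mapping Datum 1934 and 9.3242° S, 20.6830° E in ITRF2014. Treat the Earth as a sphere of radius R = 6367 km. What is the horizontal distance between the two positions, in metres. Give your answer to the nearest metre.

Δφ = -9.3242° − -9.3248° = +0.0006°; Δλ = 20.6830° − 20.6784° = +0.0046°.
1° along a meridian = πR/180 = 111125 m.
ΔN = Δφ × 111125 = 66.7 m; ΔE = Δλ × 111125 × cos(-9.3248°) = +0.0046 × 111125 × 0.986786 = 504.4 m.
Distance = √(ΔE² + ΔN²) = √(504.4² + 66.7²) = 508.8 m.

509 m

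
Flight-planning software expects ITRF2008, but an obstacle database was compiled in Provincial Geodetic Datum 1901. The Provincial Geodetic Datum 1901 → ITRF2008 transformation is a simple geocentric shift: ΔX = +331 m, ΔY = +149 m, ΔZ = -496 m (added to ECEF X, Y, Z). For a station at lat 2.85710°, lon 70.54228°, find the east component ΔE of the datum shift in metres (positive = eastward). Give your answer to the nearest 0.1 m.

At φ = 2.85710°, λ = 70.54228°: sin φ = 0.049845, cos φ = 0.998757, sin λ = 0.942888, cos λ = 0.333111.
ΔE = −sin λ·ΔX + cos λ·ΔY = −(0.942888)·(331) + (0.333111)·(149) = -262.46 m.

ΔE = -262.5 m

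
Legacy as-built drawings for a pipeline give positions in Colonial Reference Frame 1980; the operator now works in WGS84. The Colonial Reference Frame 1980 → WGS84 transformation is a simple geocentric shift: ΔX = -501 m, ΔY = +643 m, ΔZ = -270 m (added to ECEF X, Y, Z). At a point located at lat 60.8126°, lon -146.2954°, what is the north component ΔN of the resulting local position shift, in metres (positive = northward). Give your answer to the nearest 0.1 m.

At φ = 60.8126°, λ = -146.2954°: sin φ = 0.873029, cos φ = 0.487668, sin λ = -0.554911, cos λ = -0.831910.
ΔN = −sin φ cos λ·ΔX − sin φ sin λ·ΔY + cos φ·ΔZ = −(0.873029)(-0.831910)(-501) − (0.873029)(-0.554911)(643) + (0.487668)(-270) = -184.03 m.

ΔN = -184.0 m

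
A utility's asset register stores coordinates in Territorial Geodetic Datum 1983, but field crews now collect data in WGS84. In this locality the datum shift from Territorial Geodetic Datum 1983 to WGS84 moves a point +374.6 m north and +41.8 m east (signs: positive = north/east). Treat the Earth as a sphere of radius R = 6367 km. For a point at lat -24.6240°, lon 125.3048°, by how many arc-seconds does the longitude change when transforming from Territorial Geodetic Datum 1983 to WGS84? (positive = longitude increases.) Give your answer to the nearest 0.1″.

Δλ = 1.5″

At latitude -24.6240°, cos φ = 0.909062.
One radian of longitude at latitude φ spans R cos φ, so Δλ = ΔE / (R cos φ) = 41.8 / (6367000 × 0.909062) = 7.2218e-06 rad = 1.490″.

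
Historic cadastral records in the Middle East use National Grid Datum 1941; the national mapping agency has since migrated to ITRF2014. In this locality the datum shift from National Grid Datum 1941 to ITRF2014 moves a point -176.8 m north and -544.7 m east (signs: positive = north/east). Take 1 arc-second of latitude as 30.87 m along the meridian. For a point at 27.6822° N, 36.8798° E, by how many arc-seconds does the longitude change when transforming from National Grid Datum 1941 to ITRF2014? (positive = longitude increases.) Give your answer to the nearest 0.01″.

Δλ = -19.93″

At latitude 27.6822°, cos φ = 0.885538.
1″ of longitude at this latitude = 30.87 × cos φ = 27.3366 m, so Δλ = -544.7 / 27.3366 = -19.926″.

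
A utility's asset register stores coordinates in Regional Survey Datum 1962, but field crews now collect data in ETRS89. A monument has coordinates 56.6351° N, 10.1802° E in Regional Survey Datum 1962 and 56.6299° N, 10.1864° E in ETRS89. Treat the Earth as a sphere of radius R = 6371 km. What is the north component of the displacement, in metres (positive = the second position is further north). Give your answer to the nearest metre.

ΔN = -578 m

Δφ = 56.6299° − 56.6351° = -0.0052°; Δλ = 10.1864° − 10.1802° = +0.0062°.
1° along a meridian = πR/180 = 111195 m.
ΔN = Δφ × 111195 = -578.2 m; ΔE = Δλ × 111195 × cos(56.6351°) = +0.0062 × 111195 × 0.549969 = 379.2 m.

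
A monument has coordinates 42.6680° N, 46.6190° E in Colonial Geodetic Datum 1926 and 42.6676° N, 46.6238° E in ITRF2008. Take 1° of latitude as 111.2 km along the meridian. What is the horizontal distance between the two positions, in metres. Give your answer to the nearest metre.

Δφ = 42.6676° − 42.6680° = -0.0004°; Δλ = 46.6238° − 46.6190° = +0.0048°.
ΔN = Δφ × 111200 = -44.5 m; ΔE = Δλ × 111200 × cos(42.6680°) = +0.0048 × 111200 × 0.735293 = 392.5 m.
Distance = √(ΔE² + ΔN²) = √(392.5² + (-44.5)²) = 395.0 m.

395 m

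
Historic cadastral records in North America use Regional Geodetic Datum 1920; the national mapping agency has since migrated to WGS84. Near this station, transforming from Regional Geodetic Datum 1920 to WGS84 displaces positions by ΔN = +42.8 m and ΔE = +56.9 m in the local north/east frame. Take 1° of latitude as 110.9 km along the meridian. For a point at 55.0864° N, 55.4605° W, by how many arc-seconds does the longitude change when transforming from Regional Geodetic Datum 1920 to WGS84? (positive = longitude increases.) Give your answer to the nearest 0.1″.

At latitude 55.0864°, cos φ = 0.572341.
1° of longitude at this latitude = 110.9 × cos φ = 63.47 km, so Δλ = 56.9 / 63472.6 = 0.0008965° = 3.227″.

Δλ = 3.2″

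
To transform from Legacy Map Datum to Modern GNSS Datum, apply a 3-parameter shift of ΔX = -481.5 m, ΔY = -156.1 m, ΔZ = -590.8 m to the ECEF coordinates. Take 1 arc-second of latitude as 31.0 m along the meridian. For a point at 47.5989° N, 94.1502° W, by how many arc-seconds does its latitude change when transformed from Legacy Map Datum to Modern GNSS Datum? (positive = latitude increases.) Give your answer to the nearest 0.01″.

Δφ = -17.39″

sin φ = 0.738442, cos φ = 0.674317, sin λ = -0.997378, cos λ = -0.072371.
North component: ΔN = −sin φ cos λ·ΔX − sin φ sin λ·ΔY + cos φ·ΔZ = −(0.738442)(-0.072371)(-481.5) − (0.738442)(-0.997378)(-156.1) + (0.674317)(-590.8) = -539.09 m.
1° of latitude spans 3600 × 31.00 = 111600 m, so Δφ = -539.09 / 111600 × 3600 = -17.390″.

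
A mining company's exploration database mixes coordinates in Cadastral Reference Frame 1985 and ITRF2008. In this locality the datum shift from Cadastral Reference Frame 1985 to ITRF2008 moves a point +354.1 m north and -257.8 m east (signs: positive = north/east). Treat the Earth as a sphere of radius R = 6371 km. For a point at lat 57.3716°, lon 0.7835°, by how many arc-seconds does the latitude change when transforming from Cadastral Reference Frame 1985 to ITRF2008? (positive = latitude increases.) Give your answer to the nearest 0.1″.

On a sphere of radius R, 1 rad of latitude = R, so Δφ = ΔN / R = 354.1 / 6371000 = 5.5580e-05 rad = 11.464″.

Δφ = 11.5″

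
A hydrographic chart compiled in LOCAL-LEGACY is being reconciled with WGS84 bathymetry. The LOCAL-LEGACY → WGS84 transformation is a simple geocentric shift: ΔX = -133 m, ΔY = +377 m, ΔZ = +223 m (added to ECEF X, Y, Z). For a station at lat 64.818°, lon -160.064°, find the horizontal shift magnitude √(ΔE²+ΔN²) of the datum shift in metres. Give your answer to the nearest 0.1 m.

The local east axis at (φ, λ) is (−sin λ, cos λ, 0), so ΔE = −sin(-160.064°)·(-133) + cos(-160.064°)·377 = -399.76 m.
The local north axis is (−sin φ cos λ, −sin φ sin λ, cos φ), giving ΔN = -113.147 + 116.329 + 94.885 = 98.07 m.
Horizontal magnitude = √(ΔE² + ΔN²) = √((-399.76)² + 98.07²) = 411.61 m.

411.6 m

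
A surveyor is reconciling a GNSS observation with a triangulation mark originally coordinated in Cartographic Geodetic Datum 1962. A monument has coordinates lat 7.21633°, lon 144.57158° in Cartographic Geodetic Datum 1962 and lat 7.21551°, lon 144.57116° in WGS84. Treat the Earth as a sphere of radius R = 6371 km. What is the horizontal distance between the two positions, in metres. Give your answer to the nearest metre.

Δφ = 7.21551° − 7.21633° = -0.00082°; Δλ = 144.57116° − 144.57158° = -0.00042°.
1° along a meridian = πR/180 = 111195 m.
ΔN = Δφ × 111195 = -91.2 m; ΔE = Δλ × 111195 × cos(7.21633°) = -0.00042 × 111195 × 0.992079 = -46.3 m.
Distance = √(ΔE² + ΔN²) = √((-46.3)² + (-91.2)²) = 102.3 m.

102 m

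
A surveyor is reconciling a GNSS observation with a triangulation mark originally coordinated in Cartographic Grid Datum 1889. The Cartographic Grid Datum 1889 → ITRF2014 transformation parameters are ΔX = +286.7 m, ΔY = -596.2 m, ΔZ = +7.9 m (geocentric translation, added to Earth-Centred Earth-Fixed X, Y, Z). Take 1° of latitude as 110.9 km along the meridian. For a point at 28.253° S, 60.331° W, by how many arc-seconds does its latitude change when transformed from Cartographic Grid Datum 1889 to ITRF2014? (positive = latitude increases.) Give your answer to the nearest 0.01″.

Δφ = 10.37″

sin φ = -0.473366, cos φ = 0.880866, sin λ = -0.868899, cos λ = 0.494989.
North component: ΔN = −sin φ cos λ·ΔX − sin φ sin λ·ΔY + cos φ·ΔZ = −(-0.473366)(0.494989)(286.7) − (-0.473366)(-0.868899)(-596.2) + (0.880866)(7.9) = 319.36 m.
1° of latitude spans 110900 m, so Δφ = 319.36 / 110900 × 3600 = 10.367″.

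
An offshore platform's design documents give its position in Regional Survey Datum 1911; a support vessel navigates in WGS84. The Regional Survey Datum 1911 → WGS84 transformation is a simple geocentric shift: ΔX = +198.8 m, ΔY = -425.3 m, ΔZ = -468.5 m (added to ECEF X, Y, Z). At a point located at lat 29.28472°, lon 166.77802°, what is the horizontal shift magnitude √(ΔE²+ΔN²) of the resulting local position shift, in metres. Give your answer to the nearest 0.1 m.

454.7 m

The local east axis at (φ, λ) is (−sin λ, cos λ, 0), so ΔE = −sin(166.77802°)·198.8 + cos(166.77802°)·(-425.3) = 368.56 m.
The local north axis is (−sin φ cos λ, −sin φ sin λ, cos φ), giving ΔN = 94.665 + 47.583 − 408.626 = -266.38 m.
Horizontal magnitude = √(ΔE² + ΔN²) = √(368.56² + (-266.38)²) = 454.74 m.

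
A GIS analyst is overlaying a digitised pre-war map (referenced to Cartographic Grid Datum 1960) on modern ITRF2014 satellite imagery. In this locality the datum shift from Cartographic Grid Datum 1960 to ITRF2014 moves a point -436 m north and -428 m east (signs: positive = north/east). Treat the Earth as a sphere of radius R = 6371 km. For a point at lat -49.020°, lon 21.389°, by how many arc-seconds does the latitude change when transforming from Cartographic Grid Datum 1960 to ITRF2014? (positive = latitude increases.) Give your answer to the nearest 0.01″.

On a sphere of radius R, 1 rad of latitude = R, so Δφ = ΔN / R = -436.0 / 6371000 = -6.8435e-05 rad = -14.116″.

Δφ = -14.12″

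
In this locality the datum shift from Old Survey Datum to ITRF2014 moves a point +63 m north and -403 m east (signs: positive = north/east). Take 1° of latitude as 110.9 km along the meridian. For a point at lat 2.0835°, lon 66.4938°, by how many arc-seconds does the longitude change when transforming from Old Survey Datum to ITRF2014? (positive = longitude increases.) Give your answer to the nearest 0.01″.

At latitude 2.0835°, cos φ = 0.999339.
1° of longitude at this latitude = 110.9 × cos φ = 110.83 km, so Δλ = -403.0 / 110826.7 = -0.0036363° = -13.091″.

Δλ = -13.09″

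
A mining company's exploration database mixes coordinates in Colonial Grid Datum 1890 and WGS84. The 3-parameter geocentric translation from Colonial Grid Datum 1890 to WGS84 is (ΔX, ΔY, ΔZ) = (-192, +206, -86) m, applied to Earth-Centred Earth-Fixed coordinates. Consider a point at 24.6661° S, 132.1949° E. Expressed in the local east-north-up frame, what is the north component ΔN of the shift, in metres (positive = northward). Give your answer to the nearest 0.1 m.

ΔN = 39.4 m

At φ = -24.6661°, λ = 132.1949°: sin φ = -0.417329, cos φ = 0.908755, sin λ = 0.740864, cos λ = -0.671655.
ΔN = −sin φ cos λ·ΔX − sin φ sin λ·ΔY + cos φ·ΔZ = −(-0.417329)(-0.671655)(-192) − (-0.417329)(0.740864)(206) + (0.908755)(-86) = 39.36 m.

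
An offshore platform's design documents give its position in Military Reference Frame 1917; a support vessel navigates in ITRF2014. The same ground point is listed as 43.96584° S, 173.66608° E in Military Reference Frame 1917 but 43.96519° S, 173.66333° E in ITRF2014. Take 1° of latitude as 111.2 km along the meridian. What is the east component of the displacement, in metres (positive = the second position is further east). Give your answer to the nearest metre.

ΔE = -220 m

Δφ = -43.96519° − -43.96584° = +0.00065°; Δλ = 173.66333° − 173.66608° = -0.00275°.
ΔN = Δφ × 111200 = 72.3 m; ΔE = Δλ × 111200 × cos(-43.96584°) = -0.00275 × 111200 × 0.719754 = -220.1 m.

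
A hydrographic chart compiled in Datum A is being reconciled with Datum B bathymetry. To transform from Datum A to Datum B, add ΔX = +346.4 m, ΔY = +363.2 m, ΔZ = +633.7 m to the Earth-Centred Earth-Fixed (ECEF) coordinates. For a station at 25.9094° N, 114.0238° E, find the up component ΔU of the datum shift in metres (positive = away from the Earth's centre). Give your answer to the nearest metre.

The local up (radial) axis is (cos φ cos λ, cos φ sin λ, sin φ), giving ΔU = -126.850 + 298.394 + 276.895 = 448.44 m.

ΔU = 448 m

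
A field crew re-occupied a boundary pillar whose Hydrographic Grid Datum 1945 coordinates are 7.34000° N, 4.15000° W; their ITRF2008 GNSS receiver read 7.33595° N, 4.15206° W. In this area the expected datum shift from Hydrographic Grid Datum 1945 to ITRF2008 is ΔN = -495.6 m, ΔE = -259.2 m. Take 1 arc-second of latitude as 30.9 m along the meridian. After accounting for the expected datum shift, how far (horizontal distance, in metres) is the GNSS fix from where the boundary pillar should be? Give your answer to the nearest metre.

Observed coordinate differences: Δφ = -0.00405°, Δλ = -0.00206°.
Converting to metres (1° lat = 111240 m, cos φ = 0.991805): observed ΔN = -450.5 m, observed ΔE = -227.3 m.
Subtracting the expected shift leaves a residual of -450.5 − (-495.6) = 45.1 m north and -227.3 − (-259.2) = 31.9 m east.
Residual distance = √(45.1² + 31.9²) = 55.2 m.

55 m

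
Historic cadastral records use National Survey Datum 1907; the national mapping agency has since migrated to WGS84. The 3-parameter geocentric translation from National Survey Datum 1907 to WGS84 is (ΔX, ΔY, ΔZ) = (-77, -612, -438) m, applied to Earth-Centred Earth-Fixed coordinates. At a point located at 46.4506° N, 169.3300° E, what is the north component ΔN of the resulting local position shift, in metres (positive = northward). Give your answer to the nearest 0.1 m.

ΔN = -274.5 m

At φ = 46.4506°, λ = 169.3300°: sin φ = 0.724781, cos φ = 0.688980, sin λ = 0.185152, cos λ = -0.982710.
ΔN = −sin φ cos λ·ΔX − sin φ sin λ·ΔY + cos φ·ΔZ = −(0.724781)(-0.982710)(-77) − (0.724781)(0.185152)(-612) + (0.688980)(-438) = -274.49 m.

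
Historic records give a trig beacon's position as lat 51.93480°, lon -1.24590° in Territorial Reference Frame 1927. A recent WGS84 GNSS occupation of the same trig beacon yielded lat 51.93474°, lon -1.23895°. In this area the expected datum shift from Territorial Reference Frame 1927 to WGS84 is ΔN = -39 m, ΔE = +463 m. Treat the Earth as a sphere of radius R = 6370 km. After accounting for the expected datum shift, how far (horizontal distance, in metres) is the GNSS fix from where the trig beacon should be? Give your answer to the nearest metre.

Observed coordinate differences: Δφ = -0.00006°, Δλ = +0.00695°.
Converting to metres (1° lat = 111177 m, cos φ = 0.616558): observed ΔN = -6.7 m, observed ΔE = 476.4 m.
Subtracting the expected shift leaves a residual of -6.7 − (-39) = 32.3 m north and 476.4 − (463) = 13.4 m east.
Residual distance = √(32.3² + 13.4²) = 35.0 m.

35 m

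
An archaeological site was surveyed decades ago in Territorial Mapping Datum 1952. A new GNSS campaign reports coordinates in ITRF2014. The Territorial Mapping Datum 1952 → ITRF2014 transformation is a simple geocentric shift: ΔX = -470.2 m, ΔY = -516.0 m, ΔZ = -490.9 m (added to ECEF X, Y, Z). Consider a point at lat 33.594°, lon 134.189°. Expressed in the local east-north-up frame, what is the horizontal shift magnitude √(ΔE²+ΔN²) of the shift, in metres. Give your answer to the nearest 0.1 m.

The local east axis at (φ, λ) is (−sin λ, cos λ, 0), so ΔE = −sin(134.189°)·(-470.2) + cos(134.189°)·(-516.0) = 696.82 m.
The local north axis is (−sin φ cos λ, −sin φ sin λ, cos φ), giving ΔN = -181.341 + 204.720 − 408.909 = -385.53 m.
Horizontal magnitude = √(ΔE² + ΔN²) = √(696.82² + (-385.53)²) = 796.36 m.

796.4 m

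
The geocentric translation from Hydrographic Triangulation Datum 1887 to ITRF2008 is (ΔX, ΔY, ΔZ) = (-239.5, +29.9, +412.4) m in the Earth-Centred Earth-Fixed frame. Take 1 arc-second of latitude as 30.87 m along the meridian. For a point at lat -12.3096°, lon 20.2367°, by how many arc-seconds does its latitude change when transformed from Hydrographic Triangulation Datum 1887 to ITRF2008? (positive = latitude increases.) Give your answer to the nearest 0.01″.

sin φ = -0.213194, cos φ = 0.977010, sin λ = 0.345899, cos λ = 0.938272.
North component: ΔN = −sin φ cos λ·ΔX − sin φ sin λ·ΔY + cos φ·ΔZ = −(-0.213194)(0.938272)(-239.5) − (-0.213194)(0.345899)(29.9) + (0.977010)(412.4) = 357.22 m.
1° of latitude spans 3600 × 30.87 = 111132 m, so Δφ = 357.22 / 111132 × 3600 = 11.572″.

Δφ = 11.57″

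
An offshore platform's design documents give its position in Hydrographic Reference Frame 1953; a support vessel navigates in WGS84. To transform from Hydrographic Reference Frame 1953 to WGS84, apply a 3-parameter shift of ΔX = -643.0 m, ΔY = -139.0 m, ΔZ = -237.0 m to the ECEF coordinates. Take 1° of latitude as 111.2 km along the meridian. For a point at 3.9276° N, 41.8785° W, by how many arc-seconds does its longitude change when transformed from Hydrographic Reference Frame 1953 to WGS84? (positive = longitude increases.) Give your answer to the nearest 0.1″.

Δλ = -17.3″

sin φ = 0.068496, cos φ = 0.997651, sin λ = -0.667553, cos λ = 0.744562.
East component: ΔE = −sin λ·ΔX + cos λ·ΔY = −(-0.667553)(-643.0) + (0.744562)(-139.0) = -532.73 m.
1° of latitude spans 111200 m; at latitude φ, 1° of longitude spans that × cos φ = 110938.8 m, so Δλ = -532.73 / 110938.8 × 3600 = -17.287″.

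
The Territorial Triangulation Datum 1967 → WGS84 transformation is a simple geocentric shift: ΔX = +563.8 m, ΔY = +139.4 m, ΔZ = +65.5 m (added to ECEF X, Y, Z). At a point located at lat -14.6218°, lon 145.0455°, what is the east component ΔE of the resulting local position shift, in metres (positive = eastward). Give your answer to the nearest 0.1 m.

ΔE = -437.3 m

At φ = -14.6218°, λ = 145.0455°: sin φ = -0.252438, cos φ = 0.967613, sin λ = 0.572926, cos λ = -0.819607.
ΔE = −sin λ·ΔX + cos λ·ΔY = −(0.572926)·(563.8) + (-0.819607)·(139.4) = -437.27 m.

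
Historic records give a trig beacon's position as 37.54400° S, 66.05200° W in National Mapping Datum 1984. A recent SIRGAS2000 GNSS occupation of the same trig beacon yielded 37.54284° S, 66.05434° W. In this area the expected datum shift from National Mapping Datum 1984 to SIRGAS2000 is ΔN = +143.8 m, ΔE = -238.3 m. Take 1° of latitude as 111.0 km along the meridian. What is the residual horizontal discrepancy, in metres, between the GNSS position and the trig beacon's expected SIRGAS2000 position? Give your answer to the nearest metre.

Observed coordinate differences: Δφ = +0.00116°, Δλ = -0.00234°.
Converting to metres (1° lat = 111000 m, cos φ = 0.792886): observed ΔN = 128.8 m, observed ΔE = -205.9 m.
Subtracting the expected shift leaves a residual of 128.8 − (143.8) = -15.0 m north and -205.9 − (-238.3) = 32.4 m east.
Residual distance = √((-15.0)² + 32.4²) = 35.7 m.

36 m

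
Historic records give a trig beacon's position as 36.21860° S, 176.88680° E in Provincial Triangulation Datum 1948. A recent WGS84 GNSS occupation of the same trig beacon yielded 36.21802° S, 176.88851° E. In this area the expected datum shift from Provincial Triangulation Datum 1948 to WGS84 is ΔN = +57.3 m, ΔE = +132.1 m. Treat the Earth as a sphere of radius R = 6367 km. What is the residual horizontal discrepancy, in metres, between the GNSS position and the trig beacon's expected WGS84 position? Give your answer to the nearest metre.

Observed coordinate differences: Δφ = +0.00058°, Δλ = +0.00171°.
Converting to metres (1° lat = 111125 m, cos φ = 0.806769): observed ΔN = 64.5 m, observed ΔE = 153.3 m.
Subtracting the expected shift leaves a residual of 64.5 − (57.3) = 7.2 m north and 153.3 − (132.1) = 21.2 m east.
Residual distance = √(7.2² + 21.2²) = 22.4 m.

22 m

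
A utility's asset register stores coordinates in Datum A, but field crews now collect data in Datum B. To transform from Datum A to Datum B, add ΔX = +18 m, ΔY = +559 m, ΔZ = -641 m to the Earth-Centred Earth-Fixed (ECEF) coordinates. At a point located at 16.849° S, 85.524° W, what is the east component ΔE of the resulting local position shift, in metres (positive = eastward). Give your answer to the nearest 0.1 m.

ΔE = 61.6 m

At φ = -16.849°, λ = -85.524°: sin φ = -0.289850, cos φ = 0.957072, sin λ = -0.996950, cos λ = 0.078042.
ΔE = −sin λ·ΔX + cos λ·ΔY = −(-0.996950)·(18) + (0.078042)·(559) = 61.57 m.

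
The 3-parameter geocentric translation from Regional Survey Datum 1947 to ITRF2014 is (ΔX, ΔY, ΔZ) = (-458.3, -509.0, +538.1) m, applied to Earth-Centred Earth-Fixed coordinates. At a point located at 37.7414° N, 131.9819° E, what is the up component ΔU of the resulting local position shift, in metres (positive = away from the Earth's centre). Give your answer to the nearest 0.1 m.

ΔU = 272.6 m

At φ = 37.7414°, λ = 131.9819°: sin φ = 0.612099, cos φ = 0.790781, sin λ = 0.743356, cos λ = -0.668896.
ΔU = cos φ cos λ·ΔX + cos φ sin λ·ΔY + sin φ·ΔZ = (0.790781)(-0.668896)(-458.3) + (0.790781)(0.743356)(-509.0) + (0.612099)(538.1) = 272.58 m.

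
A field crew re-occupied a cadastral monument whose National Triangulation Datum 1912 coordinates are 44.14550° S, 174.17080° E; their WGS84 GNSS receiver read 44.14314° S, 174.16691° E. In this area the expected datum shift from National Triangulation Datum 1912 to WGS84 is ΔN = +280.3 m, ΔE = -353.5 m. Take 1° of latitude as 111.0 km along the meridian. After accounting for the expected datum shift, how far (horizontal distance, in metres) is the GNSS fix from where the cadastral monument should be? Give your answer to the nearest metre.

Observed coordinate differences: Δφ = +0.00236°, Δλ = -0.00389°.
Converting to metres (1° lat = 111000 m, cos φ = 0.717573): observed ΔN = 262.0 m, observed ΔE = -309.8 m.
Subtracting the expected shift leaves a residual of 262.0 − (280.3) = -18.3 m north and -309.8 − (-353.5) = 43.7 m east.
Residual distance = √((-18.3)² + 43.7²) = 47.4 m.

47 m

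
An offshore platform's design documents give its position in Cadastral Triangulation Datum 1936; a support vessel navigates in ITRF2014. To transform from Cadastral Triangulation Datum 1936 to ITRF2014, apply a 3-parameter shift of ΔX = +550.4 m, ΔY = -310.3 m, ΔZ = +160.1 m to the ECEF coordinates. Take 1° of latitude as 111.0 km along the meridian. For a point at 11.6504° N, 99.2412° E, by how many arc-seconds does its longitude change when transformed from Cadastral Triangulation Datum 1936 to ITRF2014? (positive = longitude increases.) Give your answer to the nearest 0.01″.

Δλ = -16.34″

sin φ = 0.201940, cos φ = 0.979398, sin λ = 0.987021, cos λ = -0.160591.
East component: ΔE = −sin λ·ΔX + cos λ·ΔY = −(0.987021)(550.4) + (-0.160591)(-310.3) = -493.43 m.
1° of latitude spans 111000 m; at latitude φ, 1° of longitude spans that × cos φ = 108713.2 m, so Δλ = -493.43 / 108713.2 × 3600 = -16.340″.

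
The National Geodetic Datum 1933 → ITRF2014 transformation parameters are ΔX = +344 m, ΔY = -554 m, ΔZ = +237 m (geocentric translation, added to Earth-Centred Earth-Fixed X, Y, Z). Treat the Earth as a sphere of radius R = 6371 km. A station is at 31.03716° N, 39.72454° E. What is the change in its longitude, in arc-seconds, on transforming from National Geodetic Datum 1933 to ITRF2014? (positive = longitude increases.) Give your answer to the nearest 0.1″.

sin φ = 0.515594, cos φ = 0.856833, sin λ = 0.639097, cos λ = 0.769126.
East component: ΔE = −sin λ·ΔX + cos λ·ΔY = −(0.639097)(344) + (0.769126)(-554) = -645.95 m.
1° of latitude spans πR/180 = 111195 m; at latitude φ, 1° of longitude spans that × cos φ = 95275.5 m, so Δλ = -645.95 / 95275.5 × 3600 = -24.407″.

Δλ = -24.4″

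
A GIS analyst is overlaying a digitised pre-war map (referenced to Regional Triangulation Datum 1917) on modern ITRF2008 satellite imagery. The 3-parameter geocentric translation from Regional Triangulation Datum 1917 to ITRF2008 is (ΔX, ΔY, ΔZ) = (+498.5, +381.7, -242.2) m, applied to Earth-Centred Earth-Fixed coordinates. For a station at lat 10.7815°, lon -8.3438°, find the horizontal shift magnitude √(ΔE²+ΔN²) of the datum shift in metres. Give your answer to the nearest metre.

At φ = 10.7815°, λ = -8.3438°: sin φ = 0.187064, cos φ = 0.982348, sin λ = -0.145113, cos λ = 0.989415.
ΔE = −sin λ·ΔX + cos λ·ΔY = −(-0.145113)·(498.5) + (0.989415)·(381.7) = 450.00 m.
ΔN = −sin φ cos λ·ΔX − sin φ sin λ·ΔY + cos φ·ΔZ = −(0.187064)(0.989415)(498.5) − (0.187064)(-0.145113)(381.7) + (0.982348)(-242.2) = -319.83 m.
Horizontal magnitude = √(ΔE² + ΔN²) = √(450.00² + (-319.83)²) = 552.08 m.

552 m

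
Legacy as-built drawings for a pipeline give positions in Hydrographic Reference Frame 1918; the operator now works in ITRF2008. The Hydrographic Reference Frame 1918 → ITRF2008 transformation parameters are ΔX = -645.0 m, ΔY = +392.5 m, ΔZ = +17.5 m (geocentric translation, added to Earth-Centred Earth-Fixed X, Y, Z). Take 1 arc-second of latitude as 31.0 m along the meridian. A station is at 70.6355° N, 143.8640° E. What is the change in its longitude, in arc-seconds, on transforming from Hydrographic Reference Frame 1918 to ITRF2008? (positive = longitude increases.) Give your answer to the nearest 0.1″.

Δλ = 6.2″

sin φ = 0.943428, cos φ = 0.331577, sin λ = 0.589704, cos λ = -0.807620.
East component: ΔE = −sin λ·ΔX + cos λ·ΔY = −(0.589704)(-645.0) + (-0.807620)(392.5) = 63.37 m.
1° of latitude spans 3600 × 31.00 = 111600 m; at latitude φ, 1° of longitude spans that × cos φ = 37004.0 m, so Δλ = 63.37 / 37004.0 × 3600 = 6.165″.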